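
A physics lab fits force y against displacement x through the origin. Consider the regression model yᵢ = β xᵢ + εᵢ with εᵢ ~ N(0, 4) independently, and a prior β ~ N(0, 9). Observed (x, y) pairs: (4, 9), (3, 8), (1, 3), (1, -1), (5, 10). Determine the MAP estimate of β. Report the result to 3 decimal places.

log p(β | y) = −Σ(yᵢ − βxᵢ)²/(2·4) − β²/(2·9) + const.
Setting the derivative to zero: Σxᵢ(yᵢ − βxᵢ)/4 − β/9 = 0, so β = Σxᵢyᵢ / (Σxᵢ² + σ²/τ²).
Σxᵢyᵢ = 4·9 + 3·8 + 1·3 + 1·(-1) + 5·10 = 112; Σxᵢ² = 52; σ²/τ² = 4/9.
β̂_MAP = 112 / (52 + 4/9) = 112/(472/9) = 126/59 ≈ 2.136.

β̂_MAP = 2.136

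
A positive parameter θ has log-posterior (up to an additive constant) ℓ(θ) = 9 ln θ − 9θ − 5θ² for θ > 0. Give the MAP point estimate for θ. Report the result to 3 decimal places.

ℓ'(θ) = 9/θ − 9 − 10θ. Setting this to zero and multiplying by θ: 10θ² + 9θ − 9 = 0.
θ = (−9 + √(9² + 4·10·9)) / (2·10) = (−9 + √441) / 20 = (−9 + 21)/20 = 3/5.
ℓ''(θ) = −9/θ² − 10 < 0, confirming a maximum.

θ̂_MAP = 0.600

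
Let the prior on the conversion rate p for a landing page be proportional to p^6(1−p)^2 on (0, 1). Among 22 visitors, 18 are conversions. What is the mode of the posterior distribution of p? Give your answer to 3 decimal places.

The prior density ∝ p^6(1−p)^2 is the kernel of Beta(7, 3).
Data: 18 successes in 22 trials. The binomial likelihood contributes p^18(1−p)^4, so the posterior is Beta(7+18, 3+4) = Beta(25, 7).
For Beta(a, b) with a, b > 1 the mode is (a−1)/(a+b−2) = 24/30 ≈ 0.800.

p̂_MAP = 0.800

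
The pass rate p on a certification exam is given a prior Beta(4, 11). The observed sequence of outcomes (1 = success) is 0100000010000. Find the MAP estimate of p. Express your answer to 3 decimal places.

Prior: Beta(4, 11).
Data: 2 successes in 13 trials (from the sequence). The binomial likelihood contributes p^2(1−p)^11, so the posterior is Beta(4+2, 11+11) = Beta(6, 22).
For Beta(a, b) with a, b > 1 the mode is (a−1)/(a+b−2) = 5/26 ≈ 0.192.

p̂_MAP = 0.192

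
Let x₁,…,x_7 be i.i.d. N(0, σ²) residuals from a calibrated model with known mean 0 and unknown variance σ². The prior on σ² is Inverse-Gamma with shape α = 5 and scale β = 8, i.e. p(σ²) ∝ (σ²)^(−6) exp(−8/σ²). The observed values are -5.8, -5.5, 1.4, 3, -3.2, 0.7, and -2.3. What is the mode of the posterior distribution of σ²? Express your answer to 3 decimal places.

Sum of squared deviations about the known mean: SS = (-5.8−0)² + (-5.5−0)² + (1.4−0)² + (3−0)² + (-3.2−0)² + (0.7−0)² + (-2.3−0)² = 90.87.
The Normal likelihood contributes (σ²)^(−n/2) exp(−SS/(2σ²)), so the posterior is Inverse-Gamma(α + n/2, β + SS/2) = Inverse-Gamma(8.5, 53.435).
The mode of Inverse-Gamma(a, b) is b/(a+1) = 53.435/9.5 ≈ 5.625.

σ̂²_MAP = 5.625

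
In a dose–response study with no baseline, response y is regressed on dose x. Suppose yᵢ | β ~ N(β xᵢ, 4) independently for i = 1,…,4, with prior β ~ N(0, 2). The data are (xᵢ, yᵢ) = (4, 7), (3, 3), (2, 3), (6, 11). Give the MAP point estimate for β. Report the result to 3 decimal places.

β̂_MAP = 1.627

log p(β | y) = −Σ(yᵢ − βxᵢ)²/(2·4) − β²/(2·2) + const.
Setting the derivative to zero: Σxᵢ(yᵢ − βxᵢ)/4 − β/2 = 0, so β = Σxᵢyᵢ / (Σxᵢ² + σ²/τ²).
Σxᵢyᵢ = 4·7 + 3·3 + 2·3 + 6·11 = 109; Σxᵢ² = 65; σ²/τ² = 2.
β̂_MAP = 109 / (65 + 2) = 109/67 ≈ 1.627.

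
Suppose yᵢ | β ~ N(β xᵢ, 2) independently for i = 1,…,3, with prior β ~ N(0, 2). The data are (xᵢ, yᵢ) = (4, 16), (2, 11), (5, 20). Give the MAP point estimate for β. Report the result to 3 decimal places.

log p(β | y) = −Σ(yᵢ − βxᵢ)²/(2·2) − β²/(2·2) + const.
Setting the derivative to zero: Σxᵢ(yᵢ − βxᵢ)/2 − β/2 = 0, so β = Σxᵢyᵢ / (Σxᵢ² + σ²/τ²).
Σxᵢyᵢ = 4·16 + 2·11 + 5·20 = 186; Σxᵢ² = 45; σ²/τ² = 1.
β̂_MAP = 186 / (45 + 1) = 186/46 ≈ 4.043.

β̂_MAP = 4.043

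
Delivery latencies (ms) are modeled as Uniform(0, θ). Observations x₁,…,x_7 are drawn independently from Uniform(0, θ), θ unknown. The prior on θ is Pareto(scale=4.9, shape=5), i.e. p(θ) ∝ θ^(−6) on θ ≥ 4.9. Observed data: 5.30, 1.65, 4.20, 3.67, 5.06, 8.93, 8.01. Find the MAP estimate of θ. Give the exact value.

The Uniform(0, θ) likelihood is θ^(−n) for θ ≥ max(xᵢ), zero otherwise. Here max(xᵢ) = 8.93.
Posterior ∝ θ^(−6) · θ^(−7) = θ^(−13) on θ ≥ max(4.9, 8.93) = 8.93.
This density is strictly decreasing in θ, so the posterior mode lies at the lower boundary of the support.

θ̂_MAP = 8.93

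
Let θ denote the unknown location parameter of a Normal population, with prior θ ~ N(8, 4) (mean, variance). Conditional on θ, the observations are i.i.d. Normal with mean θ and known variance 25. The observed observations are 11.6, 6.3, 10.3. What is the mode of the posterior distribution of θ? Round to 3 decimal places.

n = 3; x̄ = (11.6 + 6.3 + 10.3)/3 = 28.2/3 = 9.4.
For a Normal prior and Normal likelihood with known variance, the posterior is Normal; its mode equals its mean, the precision-weighted average.
Prior precision 1/σ₀² = 1/4 = 0.25; data precision n/σ² = 3/25 = 0.12.
θ̂ = (0.25·8 + 0.12·9.4) / (0.25 + 0.12) = 3.128/0.37 = 1564/185 ≈ 8.454.

θ̂_MAP = 8.454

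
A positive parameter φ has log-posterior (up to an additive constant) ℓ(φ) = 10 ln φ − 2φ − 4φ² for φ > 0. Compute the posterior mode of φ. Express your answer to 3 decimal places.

φ̂_MAP = 1.000

ℓ'(φ) = 10/φ − 2 − 8φ. Setting this to zero and multiplying by φ: 8φ² + 2φ − 10 = 0.
φ = (−2 + √(2² + 4·8·10)) / (2·8) = (−2 + √324) / 16 = (−2 + 18)/16 = 1.
ℓ''(φ) = −10/φ² − 8 < 0, confirming a maximum.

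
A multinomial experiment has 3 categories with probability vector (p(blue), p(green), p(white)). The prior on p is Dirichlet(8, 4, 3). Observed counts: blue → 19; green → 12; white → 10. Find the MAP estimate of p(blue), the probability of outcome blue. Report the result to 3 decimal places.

MAP estimate of p(blue) = 0.491

The posterior is Dirichlet(αᵢ + nᵢ) = Dirichlet(27, 16, 13).
For a Dirichlet(a₁,…,a_K) with all aᵢ > 1, the mode has j-th component (aⱼ − 1)/(Σaᵢ − K).
Here Σaᵢ = 56 and K = 3, so p(blue) = (27 − 1)/(56 − 3) = 26/53 ≈ 0.491.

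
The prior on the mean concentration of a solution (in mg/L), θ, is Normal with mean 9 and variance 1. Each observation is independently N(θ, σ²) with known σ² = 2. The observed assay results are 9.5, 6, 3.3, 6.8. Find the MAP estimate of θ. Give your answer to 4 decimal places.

n = 4; x̄ = (9.5 + 6 + 3.3 + 6.8)/4 = 25.6/4 = 6.4.
For a Normal prior and Normal likelihood with known variance, the posterior is Normal; its mode equals its mean, the precision-weighted average.
Prior precision 1/σ₀² = 1/1 = 1; data precision n/σ² = 4/2 = 2.
θ̂ = (1·9 + 2·6.4) / (1 + 2) = 21.8/3 = 109/15 ≈ 7.2667.

θ̂_MAP = 7.2667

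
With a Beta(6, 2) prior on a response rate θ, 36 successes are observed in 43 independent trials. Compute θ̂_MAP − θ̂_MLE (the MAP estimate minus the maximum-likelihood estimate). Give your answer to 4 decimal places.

Posterior is Beta(42, 9); MAP = (42−1)/(51−2) = 41/49 ≈ 0.83673.
MLE ignores the prior: θ̂_MLE = k/n = 36/43 ≈ 0.83721.
Difference = 41/49 − 36/43 = -1/2107 ≈ -0.0005.

MAP − MLE = -0.0005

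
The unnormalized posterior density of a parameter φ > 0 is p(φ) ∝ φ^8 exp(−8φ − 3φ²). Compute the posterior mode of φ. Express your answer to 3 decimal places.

φ̂_MAP = 0.667

ℓ'(φ) = 8/φ − 8 − 6φ. Setting this to zero and multiplying by φ: 6φ² + 8φ − 8 = 0.
φ = (−8 + √(8² + 4·6·8)) / (2·6) = (−8 + √256) / 12 = (−8 + 16)/12 = 2/3.
ℓ''(φ) = −8/φ² − 6 < 0, confirming a maximum.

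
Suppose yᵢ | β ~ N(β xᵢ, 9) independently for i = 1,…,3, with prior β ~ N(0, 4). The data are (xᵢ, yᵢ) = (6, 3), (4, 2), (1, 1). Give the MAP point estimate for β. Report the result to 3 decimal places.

β̂_MAP = 0.489

log p(β | y) = −Σ(yᵢ − βxᵢ)²/(2·9) − β²/(2·4) + const.
Setting the derivative to zero: Σxᵢ(yᵢ − βxᵢ)/9 − β/4 = 0, so β = Σxᵢyᵢ / (Σxᵢ² + σ²/τ²).
Σxᵢyᵢ = 6·3 + 4·2 + 1·1 = 27; Σxᵢ² = 53; σ²/τ² = 2.25.
β̂_MAP = 27 / (53 + 2.25) = 27/55.25 ≈ 0.489.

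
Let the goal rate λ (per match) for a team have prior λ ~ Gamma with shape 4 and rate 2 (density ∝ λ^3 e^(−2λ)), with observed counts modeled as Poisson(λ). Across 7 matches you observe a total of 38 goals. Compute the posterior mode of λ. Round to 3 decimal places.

Σxᵢ = 38, n = 7.
Posterior ∝ λ^3e^(−2λ) · λ^38e^(−7λ) = λ^41e^(−9λ), i.e. Gamma(shape=42, rate=9).
The mode of a Gamma(a, b) with a ≥ 1 (shape–rate) is (a−1)/b = 41/9 ≈ 4.556.

λ̂_MAP = 4.556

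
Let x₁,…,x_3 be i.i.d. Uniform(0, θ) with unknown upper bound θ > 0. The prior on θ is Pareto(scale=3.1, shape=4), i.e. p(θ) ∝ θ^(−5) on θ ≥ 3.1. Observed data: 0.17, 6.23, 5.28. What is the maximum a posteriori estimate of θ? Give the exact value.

θ̂_MAP = 6.23

The Uniform(0, θ) likelihood is θ^(−n) for θ ≥ max(xᵢ), zero otherwise. Here max(xᵢ) = 6.23.
Posterior ∝ θ^(−5) · θ^(−3) = θ^(−8) on θ ≥ max(3.1, 6.23) = 6.23.
This density is strictly decreasing in θ, so the posterior mode lies at the lower boundary of the support.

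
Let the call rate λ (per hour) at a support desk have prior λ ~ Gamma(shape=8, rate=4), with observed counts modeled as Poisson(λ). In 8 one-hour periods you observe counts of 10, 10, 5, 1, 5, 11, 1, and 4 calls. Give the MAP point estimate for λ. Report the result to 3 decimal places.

Σxᵢ = 10+10+5+1+5+11+1+4 = 47, with n = 8.
Posterior ∝ λ^7e^(−4λ) · λ^47e^(−8λ) = λ^54e^(−12λ), i.e. Gamma(shape=55, rate=12).
The mode of a Gamma(a, b) with a ≥ 1 (shape–rate) is (a−1)/b = 54/12 ≈ 4.500.

λ̂_MAP = 4.500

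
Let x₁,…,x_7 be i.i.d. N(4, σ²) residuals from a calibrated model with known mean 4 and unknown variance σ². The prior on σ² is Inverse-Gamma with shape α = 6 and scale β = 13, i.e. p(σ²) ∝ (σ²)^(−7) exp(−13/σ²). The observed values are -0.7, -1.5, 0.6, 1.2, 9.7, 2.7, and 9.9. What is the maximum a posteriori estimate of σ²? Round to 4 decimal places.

Sum of squared deviations about the known mean: SS = (-0.7−4)² + (-1.5−4)² + (0.6−4)² + (1.2−4)² + (9.7−4)² + (2.7−4)² + (9.9−4)² = 140.73.
The Normal likelihood contributes (σ²)^(−n/2) exp(−SS/(2σ²)), so the posterior is Inverse-Gamma(α + n/2, β + SS/2) = Inverse-Gamma(9.5, 83.365).
The mode of Inverse-Gamma(a, b) is b/(a+1) = 83.365/10.5 ≈ 7.9395.

σ̂²_MAP = 7.9395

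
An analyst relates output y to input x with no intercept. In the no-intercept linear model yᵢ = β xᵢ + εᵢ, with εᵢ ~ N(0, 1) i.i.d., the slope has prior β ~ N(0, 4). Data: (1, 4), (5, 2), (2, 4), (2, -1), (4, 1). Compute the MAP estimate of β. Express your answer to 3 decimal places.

log p(β | y) = −Σ(yᵢ − βxᵢ)²/(2·1) − β²/(2·4) + const.
Setting the derivative to zero: Σxᵢ(yᵢ − βxᵢ)/1 − β/4 = 0, so β = Σxᵢyᵢ / (Σxᵢ² + σ²/τ²).
Σxᵢyᵢ = 1·4 + 5·2 + 2·4 + 2·(-1) + 4·1 = 24; Σxᵢ² = 50; σ²/τ² = 0.25.
β̂_MAP = 24 / (50 + 0.25) = 24/50.25 ≈ 0.478.

β̂_MAP = 0.478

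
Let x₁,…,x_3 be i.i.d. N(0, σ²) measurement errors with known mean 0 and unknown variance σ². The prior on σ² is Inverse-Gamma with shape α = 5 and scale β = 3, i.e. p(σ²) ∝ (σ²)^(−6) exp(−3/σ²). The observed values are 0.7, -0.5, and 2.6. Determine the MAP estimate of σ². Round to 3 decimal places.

σ̂²_MAP = 0.900

Sum of squared deviations about the known mean: SS = (0.7−0)² + (-0.5−0)² + (2.6−0)² = 7.5.
The Normal likelihood contributes (σ²)^(−n/2) exp(−SS/(2σ²)), so the posterior is Inverse-Gamma(α + n/2, β + SS/2) = Inverse-Gamma(6.5, 6.75).
The mode of Inverse-Gamma(a, b) is b/(a+1) = 6.75/7.5 ≈ 0.900.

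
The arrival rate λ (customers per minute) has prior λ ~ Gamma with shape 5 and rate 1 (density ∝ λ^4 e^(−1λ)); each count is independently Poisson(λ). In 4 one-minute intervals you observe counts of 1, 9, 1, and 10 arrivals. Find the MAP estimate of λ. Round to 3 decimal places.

Σxᵢ = 1+9+1+10 = 21, with n = 4.
Posterior ∝ λ^4e^(−1λ) · λ^21e^(−4λ) = λ^25e^(−5λ), i.e. Gamma(shape=26, rate=5).
The mode of a Gamma(a, b) with a ≥ 1 (shape–rate) is (a−1)/b = 25/5 ≈ 5.000.

λ̂_MAP = 5.000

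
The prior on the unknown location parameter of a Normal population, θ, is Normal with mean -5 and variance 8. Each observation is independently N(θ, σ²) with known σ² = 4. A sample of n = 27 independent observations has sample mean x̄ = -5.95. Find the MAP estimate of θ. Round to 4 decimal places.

θ̂_MAP = -5.9327

n = 27, x̄ = -5.95.
For a Normal prior and Normal likelihood with known variance, the posterior is Normal; its mode equals its mean, the precision-weighted average.
Prior precision 1/σ₀² = 1/8 = 0.125; data precision n/σ² = 27/4 = 6.75.
θ̂ = (0.125·(-5) + 6.75·(-5.95)) / (0.125 + 6.75) = (-40.7875)/6.875 = -3263/550 ≈ -5.9327.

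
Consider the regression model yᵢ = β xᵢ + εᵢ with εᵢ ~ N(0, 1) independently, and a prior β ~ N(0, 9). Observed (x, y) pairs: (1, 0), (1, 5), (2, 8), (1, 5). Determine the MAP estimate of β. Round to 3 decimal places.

β̂_MAP = 3.656

log p(β | y) = −Σ(yᵢ − βxᵢ)²/(2·1) − β²/(2·9) + const.
Setting the derivative to zero: Σxᵢ(yᵢ − βxᵢ)/1 − β/9 = 0, so β = Σxᵢyᵢ / (Σxᵢ² + σ²/τ²).
Σxᵢyᵢ = 1·0 + 1·5 + 2·8 + 1·5 = 26; Σxᵢ² = 7; σ²/τ² = 1/9.
β̂_MAP = 26 / (7 + 1/9) = 26/(64/9) = 117/32 ≈ 3.656.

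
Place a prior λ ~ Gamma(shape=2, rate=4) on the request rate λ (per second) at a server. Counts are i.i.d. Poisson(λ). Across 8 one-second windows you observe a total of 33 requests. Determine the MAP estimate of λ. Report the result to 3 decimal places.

λ̂_MAP = 2.833

Σxᵢ = 33, n = 8.
Posterior ∝ λe^(−4λ) · λ^33e^(−8λ) = λ^34e^(−12λ), i.e. Gamma(shape=35, rate=12).
The mode of a Gamma(a, b) with a ≥ 1 (shape–rate) is (a−1)/b = 34/12 ≈ 2.833.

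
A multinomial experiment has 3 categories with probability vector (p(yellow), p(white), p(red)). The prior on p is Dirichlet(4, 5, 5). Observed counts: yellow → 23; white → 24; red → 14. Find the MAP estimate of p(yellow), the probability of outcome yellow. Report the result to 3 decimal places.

The posterior is Dirichlet(αᵢ + nᵢ) = Dirichlet(27, 29, 19).
For a Dirichlet(a₁,…,a_K) with all aᵢ > 1, the mode has j-th component (aⱼ − 1)/(Σaᵢ − K).
Here Σaᵢ = 75 and K = 3, so p(yellow) = (27 − 1)/(75 − 3) = 26/72 ≈ 0.361.

MAP estimate of p(yellow) = 0.361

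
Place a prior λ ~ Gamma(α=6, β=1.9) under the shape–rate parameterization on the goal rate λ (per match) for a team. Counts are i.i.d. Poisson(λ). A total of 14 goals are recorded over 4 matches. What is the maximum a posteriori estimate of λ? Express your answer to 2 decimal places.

λ̂_MAP = 3.22

Σxᵢ = 14, n = 4.
Posterior ∝ λ^5e^(−1.9λ) · λ^14e^(−4λ) = λ^19e^(−5.9λ), i.e. Gamma(shape=20, rate=5.9).
The mode of a Gamma(a, b) with a ≥ 1 (shape–rate) is (a−1)/b = 19/5.9 ≈ 3.22.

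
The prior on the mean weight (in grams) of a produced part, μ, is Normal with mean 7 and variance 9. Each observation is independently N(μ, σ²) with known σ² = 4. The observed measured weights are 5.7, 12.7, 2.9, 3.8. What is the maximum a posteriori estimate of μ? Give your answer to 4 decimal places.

n = 4; x̄ = (5.7 + 12.7 + 2.9 + 3.8)/4 = 25.1/4 = 6.275.
For a Normal prior and Normal likelihood with known variance, the posterior is Normal; its mode equals its mean, the precision-weighted average.
Prior precision 1/σ₀² = 1/9; data precision n/σ² = 4/4 = 1.
μ̂ = ((1/9)·7 + 1·6.275) / (1/9 + 1) = (2539/360)/(10/9) = 6.3475.

μ̂_MAP = 6.3475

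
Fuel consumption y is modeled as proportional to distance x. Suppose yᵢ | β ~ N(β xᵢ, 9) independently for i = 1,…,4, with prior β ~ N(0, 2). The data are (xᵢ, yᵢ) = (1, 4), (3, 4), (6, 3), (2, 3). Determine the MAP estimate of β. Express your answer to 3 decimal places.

log p(β | y) = −Σ(yᵢ − βxᵢ)²/(2·9) − β²/(2·2) + const.
Setting the derivative to zero: Σxᵢ(yᵢ − βxᵢ)/9 − β/2 = 0, so β = Σxᵢyᵢ / (Σxᵢ² + σ²/τ²).
Σxᵢyᵢ = 1·4 + 3·4 + 6·3 + 2·3 = 40; Σxᵢ² = 50; σ²/τ² = 4.5.
β̂_MAP = 40 / (50 + 4.5) = 40/54.5 ≈ 0.734.

β̂_MAP = 0.734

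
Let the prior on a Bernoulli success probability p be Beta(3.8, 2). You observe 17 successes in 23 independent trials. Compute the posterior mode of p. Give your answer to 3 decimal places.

Prior: Beta(3.8, 2).
Data: 17 successes in 23 trials. The binomial likelihood contributes p^17(1−p)^6, so the posterior is Beta(3.8+17, 2+6) = Beta(20.8, 8).
For Beta(a, b) with a, b > 1 the mode is (a−1)/(a+b−2) = 19.8/26.8 ≈ 0.739.

p̂_MAP = 0.739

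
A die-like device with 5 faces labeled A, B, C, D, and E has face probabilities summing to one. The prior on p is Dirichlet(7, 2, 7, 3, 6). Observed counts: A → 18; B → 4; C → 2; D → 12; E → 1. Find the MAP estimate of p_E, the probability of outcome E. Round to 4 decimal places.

MAP estimate of p_E = 0.1053

The posterior is Dirichlet(αᵢ + nᵢ) = Dirichlet(25, 6, 9, 15, 7).
For a Dirichlet(a₁,…,a_K) with all aᵢ > 1, the mode has j-th component (aⱼ − 1)/(Σaᵢ − K).
Here Σaᵢ = 62 and K = 5, so p_E = (7 − 1)/(62 − 5) = 6/57 ≈ 0.1053.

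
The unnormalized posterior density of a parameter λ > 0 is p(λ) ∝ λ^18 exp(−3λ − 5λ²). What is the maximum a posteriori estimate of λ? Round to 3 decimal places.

ℓ'(λ) = 18/λ − 3 − 10λ. Setting this to zero and multiplying by λ: 10λ² + 3λ − 18 = 0.
λ = (−3 + √(3² + 4·10·18)) / (2·10) = (−3 + √729) / 20 = (−3 + 27)/20 = 6/5.
ℓ''(λ) = −18/λ² − 10 < 0, confirming a maximum.

λ̂_MAP = 1.200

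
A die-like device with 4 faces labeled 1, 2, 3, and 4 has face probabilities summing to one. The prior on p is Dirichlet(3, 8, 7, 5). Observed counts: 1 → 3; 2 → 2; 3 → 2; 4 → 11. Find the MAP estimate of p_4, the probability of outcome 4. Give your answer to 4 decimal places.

The posterior is Dirichlet(αᵢ + nᵢ) = Dirichlet(6, 10, 9, 16).
For a Dirichlet(a₁,…,a_K) with all aᵢ > 1, the mode has j-th component (aⱼ − 1)/(Σaᵢ − K).
Here Σaᵢ = 41 and K = 4, so p_4 = (16 − 1)/(41 − 4) = 15/37 ≈ 0.4054.

MAP estimate: 0.4054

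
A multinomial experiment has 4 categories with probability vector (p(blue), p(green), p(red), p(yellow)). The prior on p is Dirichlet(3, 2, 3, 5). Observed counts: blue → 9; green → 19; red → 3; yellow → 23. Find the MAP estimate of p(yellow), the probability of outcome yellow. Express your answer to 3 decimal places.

MAP estimate of p(yellow) = 0.429

The posterior is Dirichlet(αᵢ + nᵢ) = Dirichlet(12, 21, 6, 28).
For a Dirichlet(a₁,…,a_K) with all aᵢ > 1, the mode has j-th component (aⱼ − 1)/(Σaᵢ − K).
Here Σaᵢ = 67 and K = 4, so p(yellow) = (28 − 1)/(67 − 4) = 27/63 ≈ 0.429.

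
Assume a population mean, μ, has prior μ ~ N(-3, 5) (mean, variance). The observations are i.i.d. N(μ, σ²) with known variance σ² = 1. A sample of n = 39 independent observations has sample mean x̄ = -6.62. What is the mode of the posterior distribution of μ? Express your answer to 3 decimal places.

n = 39, x̄ = -6.62.
For a Normal prior and Normal likelihood with known variance, the posterior is Normal; its mode equals its mean, the precision-weighted average.
Prior precision 1/σ₀² = 1/5 = 0.2; data precision n/σ² = 39/1 = 39.
μ̂ = (0.2·(-3) + 39·(-6.62)) / (0.2 + 39) = (-258.78)/39.2 = -12939/1960 ≈ -6.602.

μ̂_MAP = -6.602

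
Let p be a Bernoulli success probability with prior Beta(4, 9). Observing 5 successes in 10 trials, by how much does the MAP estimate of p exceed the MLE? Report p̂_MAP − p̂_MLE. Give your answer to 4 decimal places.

Posterior is Beta(9, 14); MAP = (9−1)/(23−2) = 8/21 ≈ 0.38095.
MLE ignores the prior: p̂_MLE = k/n = 5/10 ≈ 0.50000.
Difference = 8/21 − 5/10 = -5/42 ≈ -0.1190.

MAP − MLE = -0.1190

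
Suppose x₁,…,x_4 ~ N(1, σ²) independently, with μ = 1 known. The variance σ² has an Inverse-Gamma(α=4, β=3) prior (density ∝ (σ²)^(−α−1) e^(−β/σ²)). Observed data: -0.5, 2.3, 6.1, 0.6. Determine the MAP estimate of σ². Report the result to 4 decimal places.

Sum of squared deviations about the known mean: SS = (-0.5−1)² + (2.3−1)² + (6.1−1)² + (0.6−1)² = 30.11.
The Normal likelihood contributes (σ²)^(−n/2) exp(−SS/(2σ²)), so the posterior is Inverse-Gamma(α + n/2, β + SS/2) = Inverse-Gamma(6, 18.055).
The mode of Inverse-Gamma(a, b) is b/(a+1) = 18.055/7 ≈ 2.5793.

σ̂²_MAP = 2.5793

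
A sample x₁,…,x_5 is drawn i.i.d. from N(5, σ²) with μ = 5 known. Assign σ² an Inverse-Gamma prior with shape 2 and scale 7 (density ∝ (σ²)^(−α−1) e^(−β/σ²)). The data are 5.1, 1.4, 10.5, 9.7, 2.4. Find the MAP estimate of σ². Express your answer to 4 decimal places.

Sum of squared deviations about the known mean: SS = (5.1−5)² + (1.4−5)² + (10.5−5)² + (9.7−5)² + (2.4−5)² = 72.07.
The Normal likelihood contributes (σ²)^(−n/2) exp(−SS/(2σ²)), so the posterior is Inverse-Gamma(α + n/2, β + SS/2) = Inverse-Gamma(4.5, 43.035).
The mode of Inverse-Gamma(a, b) is b/(a+1) = 43.035/5.5 ≈ 7.8245.

σ̂²_MAP = 7.8245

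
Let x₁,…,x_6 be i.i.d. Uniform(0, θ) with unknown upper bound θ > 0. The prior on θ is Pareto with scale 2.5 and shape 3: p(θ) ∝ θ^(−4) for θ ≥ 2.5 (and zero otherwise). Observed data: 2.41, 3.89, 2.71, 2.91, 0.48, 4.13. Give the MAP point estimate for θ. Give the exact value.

θ̂_MAP = 4.13

The Uniform(0, θ) likelihood is θ^(−n) for θ ≥ max(xᵢ), zero otherwise. Here max(xᵢ) = 4.13.
Posterior ∝ θ^(−4) · θ^(−6) = θ^(−10) on θ ≥ max(2.5, 4.13) = 4.13.
This density is strictly decreasing in θ, so the posterior mode lies at the lower boundary of the support.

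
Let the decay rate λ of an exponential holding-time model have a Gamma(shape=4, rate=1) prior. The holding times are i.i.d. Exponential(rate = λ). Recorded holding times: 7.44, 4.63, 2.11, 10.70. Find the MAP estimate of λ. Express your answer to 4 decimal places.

λ̂_MAP = 0.2705

The Exponential(rate=λ) likelihood is ∝ λ^n e^(−λΣtᵢ). Here n = 4 and Σtᵢ = 7.44 + 4.63 + 2.11 + 10.70 = 24.88.
Posterior ∝ λ^3e^(−1λ) · λ^4e^(−24.88λ) = λ^7e^(−25.88λ), i.e. Gamma(8, 25.88).
Mode = (a−1)/b = 7/25.88 ≈ 0.2705.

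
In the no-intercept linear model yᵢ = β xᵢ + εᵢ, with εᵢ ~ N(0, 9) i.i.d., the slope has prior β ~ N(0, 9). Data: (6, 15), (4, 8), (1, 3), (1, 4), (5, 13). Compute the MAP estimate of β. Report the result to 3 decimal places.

β̂_MAP = 2.425

log p(β | y) = −Σ(yᵢ − βxᵢ)²/(2·9) − β²/(2·9) + const.
Setting the derivative to zero: Σxᵢ(yᵢ − βxᵢ)/9 − β/9 = 0, so β = Σxᵢyᵢ / (Σxᵢ² + σ²/τ²).
Σxᵢyᵢ = 6·15 + 4·8 + 1·3 + 1·4 + 5·13 = 194; Σxᵢ² = 79; σ²/τ² = 1.
β̂_MAP = 194 / (79 + 1) = 194/80 ≈ 2.425.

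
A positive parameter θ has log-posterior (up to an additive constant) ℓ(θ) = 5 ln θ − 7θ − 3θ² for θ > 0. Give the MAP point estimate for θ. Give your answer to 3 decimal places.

θ̂_MAP = 0.500

ℓ'(θ) = 5/θ − 7 − 6θ. Setting this to zero and multiplying by θ: 6θ² + 7θ − 5 = 0.
θ = (−7 + √(7² + 4·6·5)) / (2·6) = (−7 + √169) / 12 = (−7 + 13)/12 = 1/2.
ℓ''(θ) = −5/θ² − 6 < 0, confirming a maximum.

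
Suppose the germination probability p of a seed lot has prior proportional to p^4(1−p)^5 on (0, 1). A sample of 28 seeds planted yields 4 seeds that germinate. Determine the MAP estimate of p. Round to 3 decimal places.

The prior density ∝ p^4(1−p)^5 is the kernel of Beta(5, 6).
Data: 4 successes in 28 trials. The binomial likelihood contributes p^4(1−p)^24, so the posterior is Beta(5+4, 6+24) = Beta(9, 30).
For Beta(a, b) with a, b > 1 the mode is (a−1)/(a+b−2) = 8/37 ≈ 0.216.

p̂_MAP = 0.216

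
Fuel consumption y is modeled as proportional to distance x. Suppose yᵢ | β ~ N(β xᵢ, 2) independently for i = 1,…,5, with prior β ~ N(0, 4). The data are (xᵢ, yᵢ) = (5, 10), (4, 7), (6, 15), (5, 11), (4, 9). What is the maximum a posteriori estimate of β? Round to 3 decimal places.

log p(β | y) = −Σ(yᵢ − βxᵢ)²/(2·2) − β²/(2·4) + const.
Setting the derivative to zero: Σxᵢ(yᵢ − βxᵢ)/2 − β/4 = 0, so β = Σxᵢyᵢ / (Σxᵢ² + σ²/τ²).
Σxᵢyᵢ = 5·10 + 4·7 + 6·15 + 5·11 + 4·9 = 259; Σxᵢ² = 118; σ²/τ² = 0.5.
β̂_MAP = 259 / (118 + 0.5) = 259/118.5 ≈ 2.186.

β̂_MAP = 2.186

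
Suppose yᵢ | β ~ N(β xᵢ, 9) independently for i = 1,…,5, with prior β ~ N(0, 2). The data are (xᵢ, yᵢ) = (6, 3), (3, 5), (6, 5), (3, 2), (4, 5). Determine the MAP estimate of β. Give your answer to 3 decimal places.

β̂_MAP = 0.805

log p(β | y) = −Σ(yᵢ − βxᵢ)²/(2·9) − β²/(2·2) + const.
Setting the derivative to zero: Σxᵢ(yᵢ − βxᵢ)/9 − β/2 = 0, so β = Σxᵢyᵢ / (Σxᵢ² + σ²/τ²).
Σxᵢyᵢ = 6·3 + 3·5 + 6·5 + 3·2 + 4·5 = 89; Σxᵢ² = 106; σ²/τ² = 4.5.
β̂_MAP = 89 / (106 + 4.5) = 89/110.5 ≈ 0.805.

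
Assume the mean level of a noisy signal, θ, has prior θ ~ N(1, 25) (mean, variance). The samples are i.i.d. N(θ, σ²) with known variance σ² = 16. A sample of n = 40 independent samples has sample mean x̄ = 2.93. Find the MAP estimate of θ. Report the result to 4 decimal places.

θ̂_MAP = 2.8996

n = 40, x̄ = 2.93.
For a Normal prior and Normal likelihood with known variance, the posterior is Normal; its mode equals its mean, the precision-weighted average.
Prior precision 1/σ₀² = 1/25 = 0.04; data precision n/σ² = 40/16 = 2.5.
θ̂ = (0.04·1 + 2.5·2.93) / (0.04 + 2.5) = 7.365/2.54 = 1473/508 ≈ 2.8996.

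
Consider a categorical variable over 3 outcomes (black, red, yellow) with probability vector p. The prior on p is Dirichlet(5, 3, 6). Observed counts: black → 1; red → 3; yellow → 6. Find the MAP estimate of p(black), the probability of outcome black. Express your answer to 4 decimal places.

The posterior is Dirichlet(αᵢ + nᵢ) = Dirichlet(6, 6, 12).
For a Dirichlet(a₁,…,a_K) with all aᵢ > 1, the mode has j-th component (aⱼ − 1)/(Σaᵢ − K).
Here Σaᵢ = 24 and K = 3, so p(black) = (6 − 1)/(24 − 3) = 5/21 ≈ 0.2381.

MAP estimate of p(black) = 0.2381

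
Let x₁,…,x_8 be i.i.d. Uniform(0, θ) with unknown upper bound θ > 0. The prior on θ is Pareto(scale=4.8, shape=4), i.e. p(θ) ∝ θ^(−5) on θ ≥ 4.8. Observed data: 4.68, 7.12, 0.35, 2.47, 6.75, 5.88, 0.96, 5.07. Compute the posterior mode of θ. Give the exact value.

θ̂_MAP = 7.12

The Uniform(0, θ) likelihood is θ^(−n) for θ ≥ max(xᵢ), zero otherwise. Here max(xᵢ) = 7.12.
Posterior ∝ θ^(−5) · θ^(−8) = θ^(−13) on θ ≥ max(4.8, 7.12) = 7.12.
This density is strictly decreasing in θ, so the posterior mode lies at the lower boundary of the support.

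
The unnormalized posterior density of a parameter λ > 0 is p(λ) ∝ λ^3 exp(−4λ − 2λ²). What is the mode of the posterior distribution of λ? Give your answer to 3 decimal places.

λ̂_MAP = 0.500

ℓ'(λ) = 3/λ − 4 − 4λ. Setting this to zero and multiplying by λ: 4λ² + 4λ − 3 = 0.
λ = (−4 + √(4² + 4·4·3)) / (2·4) = (−4 + √64) / 8 = (−4 + 8)/8 = 1/2.
ℓ''(λ) = −3/λ² − 4 < 0, confirming a maximum.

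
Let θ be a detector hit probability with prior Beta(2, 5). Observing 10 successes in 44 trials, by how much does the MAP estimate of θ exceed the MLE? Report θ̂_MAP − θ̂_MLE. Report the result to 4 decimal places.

MAP − MLE = -0.0028

Posterior is Beta(12, 39); MAP = (12−1)/(51−2) = 11/49 ≈ 0.22449.
MLE ignores the prior: θ̂_MLE = k/n = 10/44 ≈ 0.22727.
Difference = 11/49 − 10/44 = -3/1078 ≈ -0.0028.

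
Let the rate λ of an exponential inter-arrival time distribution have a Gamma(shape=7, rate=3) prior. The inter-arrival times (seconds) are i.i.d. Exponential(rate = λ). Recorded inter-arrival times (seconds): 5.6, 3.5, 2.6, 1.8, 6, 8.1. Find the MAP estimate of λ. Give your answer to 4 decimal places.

λ̂_MAP = 0.3922

The Exponential(rate=λ) likelihood is ∝ λ^n e^(−λΣtᵢ). Here n = 6 and Σtᵢ = 5.6 + 3.5 + 2.6 + 1.8 + 6 + 8.1 = 27.6.
Posterior ∝ λ^6e^(−3λ) · λ^6e^(−27.6λ) = λ^12e^(−30.6λ), i.e. Gamma(13, 30.6).
Mode = (a−1)/b = 12/30.6 ≈ 0.3922.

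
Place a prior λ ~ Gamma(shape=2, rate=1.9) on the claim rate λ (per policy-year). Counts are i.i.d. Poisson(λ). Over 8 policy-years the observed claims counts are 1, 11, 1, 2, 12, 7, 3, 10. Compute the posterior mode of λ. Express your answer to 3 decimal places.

Σxᵢ = 1+11+1+2+12+7+3+10 = 47, with n = 8.
Posterior ∝ λe^(−1.9λ) · λ^47e^(−8λ) = λ^48e^(−9.9λ), i.e. Gamma(shape=49, rate=9.9).
The mode of a Gamma(a, b) with a ≥ 1 (shape–rate) is (a−1)/b = 48/9.9 ≈ 4.848.

λ̂_MAP = 4.848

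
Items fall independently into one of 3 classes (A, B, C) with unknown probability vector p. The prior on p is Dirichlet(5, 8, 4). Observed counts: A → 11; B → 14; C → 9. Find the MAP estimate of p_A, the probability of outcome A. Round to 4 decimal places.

MAP estimate of p_A = 0.3125

The posterior is Dirichlet(αᵢ + nᵢ) = Dirichlet(16, 22, 13).
For a Dirichlet(a₁,…,a_K) with all aᵢ > 1, the mode has j-th component (aⱼ − 1)/(Σaᵢ − K).
Here Σaᵢ = 51 and K = 3, so p_A = (16 − 1)/(51 − 3) = 15/48 ≈ 0.3125.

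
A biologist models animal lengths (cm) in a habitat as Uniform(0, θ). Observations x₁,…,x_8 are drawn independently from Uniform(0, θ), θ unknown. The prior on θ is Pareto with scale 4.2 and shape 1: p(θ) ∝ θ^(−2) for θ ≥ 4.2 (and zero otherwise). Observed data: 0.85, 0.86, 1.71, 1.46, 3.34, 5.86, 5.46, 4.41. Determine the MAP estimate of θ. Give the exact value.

θ̂_MAP = 5.86

The Uniform(0, θ) likelihood is θ^(−n) for θ ≥ max(xᵢ), zero otherwise. Here max(xᵢ) = 5.86.
Posterior ∝ θ^(−2) · θ^(−8) = θ^(−10) on θ ≥ max(4.2, 5.86) = 5.86.
This density is strictly decreasing in θ, so the posterior mode lies at the lower boundary of the support.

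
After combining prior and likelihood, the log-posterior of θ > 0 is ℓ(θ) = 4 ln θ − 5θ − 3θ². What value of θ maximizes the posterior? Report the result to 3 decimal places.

θ̂_MAP = 0.500

ℓ'(θ) = 4/θ − 5 − 6θ. Setting this to zero and multiplying by θ: 6θ² + 5θ − 4 = 0.
θ = (−5 + √(5² + 4·6·4)) / (2·6) = (−5 + √121) / 12 = (−5 + 11)/12 = 1/2.
ℓ''(θ) = −4/θ² − 6 < 0, confirming a maximum.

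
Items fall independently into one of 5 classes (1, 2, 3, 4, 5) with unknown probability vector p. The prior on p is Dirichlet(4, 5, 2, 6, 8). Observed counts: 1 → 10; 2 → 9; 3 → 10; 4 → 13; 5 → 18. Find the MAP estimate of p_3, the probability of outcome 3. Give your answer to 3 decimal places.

MAP estimate: 0.138

The posterior is Dirichlet(αᵢ + nᵢ) = Dirichlet(14, 14, 12, 19, 26).
For a Dirichlet(a₁,…,a_K) with all aᵢ > 1, the mode has j-th component (aⱼ − 1)/(Σaᵢ − K).
Here Σaᵢ = 85 and K = 5, so p_3 = (12 − 1)/(85 − 5) = 11/80 ≈ 0.138.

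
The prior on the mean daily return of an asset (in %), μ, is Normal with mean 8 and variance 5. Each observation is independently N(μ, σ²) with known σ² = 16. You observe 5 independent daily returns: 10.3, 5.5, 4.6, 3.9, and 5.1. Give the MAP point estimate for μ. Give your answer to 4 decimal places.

μ̂_MAP = 6.7073

n = 5; x̄ = (10.3 + 5.5 + 4.6 + 3.9 + 5.1)/5 = 29.4/5 = 5.88.
For a Normal prior and Normal likelihood with known variance, the posterior is Normal; its mode equals its mean, the precision-weighted average.
Prior precision 1/σ₀² = 1/5 = 0.2; data precision n/σ² = 5/16 = 0.3125.
μ̂ = (0.2·8 + 0.3125·5.88) / (0.2 + 0.3125) = 3.4375/0.5125 = 275/41 ≈ 6.7073.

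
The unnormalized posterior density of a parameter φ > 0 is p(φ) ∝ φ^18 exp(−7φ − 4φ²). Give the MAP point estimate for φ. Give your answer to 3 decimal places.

φ̂_MAP = 1.125

ℓ'(φ) = 18/φ − 7 − 8φ. Setting this to zero and multiplying by φ: 8φ² + 7φ − 18 = 0.
φ = (−7 + √(7² + 4·8·18)) / (2·8) = (−7 + √625) / 16 = (−7 + 25)/16 = 9/8.
ℓ''(φ) = −18/φ² − 8 < 0, confirming a maximum.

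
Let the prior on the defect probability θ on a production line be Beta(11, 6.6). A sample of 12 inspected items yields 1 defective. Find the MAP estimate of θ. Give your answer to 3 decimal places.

θ̂_MAP = 0.399

Prior: Beta(11, 6.6).
Data: 1 success in 12 trials. The binomial likelihood contributes θ(1−θ)^11, so the posterior is Beta(11+1, 6.6+11) = Beta(12, 17.6).
For Beta(a, b) with a, b > 1 the mode is (a−1)/(a+b−2) = 11/27.6 ≈ 0.399.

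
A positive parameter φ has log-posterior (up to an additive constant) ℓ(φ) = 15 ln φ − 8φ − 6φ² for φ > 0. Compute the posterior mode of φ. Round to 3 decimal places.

ℓ'(φ) = 15/φ − 8 − 12φ. Setting this to zero and multiplying by φ: 12φ² + 8φ − 15 = 0.
φ = (−8 + √(8² + 4·12·15)) / (2·12) = (−8 + √784) / 24 = (−8 + 28)/24 = 5/6.
ℓ''(φ) = −15/φ² − 12 < 0, confirming a maximum.

φ̂_MAP = 0.833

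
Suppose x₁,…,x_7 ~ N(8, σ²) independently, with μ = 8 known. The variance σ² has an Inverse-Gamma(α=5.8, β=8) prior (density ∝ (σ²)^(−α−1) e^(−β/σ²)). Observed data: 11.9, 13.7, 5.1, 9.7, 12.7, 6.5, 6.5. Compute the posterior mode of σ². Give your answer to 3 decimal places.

Sum of squared deviations about the known mean: SS = (11.9−8)² + (13.7−8)² + (5.1−8)² + (9.7−8)² + (12.7−8)² + (6.5−8)² + (6.5−8)² = 85.59.
The Normal likelihood contributes (σ²)^(−n/2) exp(−SS/(2σ²)), so the posterior is Inverse-Gamma(α + n/2, β + SS/2) = Inverse-Gamma(9.3, 50.795).
The mode of Inverse-Gamma(a, b) is b/(a+1) = 50.795/10.3 ≈ 4.932.

σ̂²_MAP = 4.932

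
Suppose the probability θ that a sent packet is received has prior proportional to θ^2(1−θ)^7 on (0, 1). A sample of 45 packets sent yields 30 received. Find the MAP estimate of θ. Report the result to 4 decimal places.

θ̂_MAP = 0.5926

The prior density ∝ θ^2(1−θ)^7 is the kernel of Beta(3, 8).
Data: 30 successes in 45 trials. The binomial likelihood contributes θ^30(1−θ)^15, so the posterior is Beta(3+30, 8+15) = Beta(33, 23).
For Beta(a, b) with a, b > 1 the mode is (a−1)/(a+b−2) = 32/54 ≈ 0.5926.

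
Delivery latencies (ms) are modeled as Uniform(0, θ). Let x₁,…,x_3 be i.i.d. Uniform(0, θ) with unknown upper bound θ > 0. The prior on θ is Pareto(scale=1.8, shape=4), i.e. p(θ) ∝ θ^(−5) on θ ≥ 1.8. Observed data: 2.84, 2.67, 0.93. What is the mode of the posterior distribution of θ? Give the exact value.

The Uniform(0, θ) likelihood is θ^(−n) for θ ≥ max(xᵢ), zero otherwise. Here max(xᵢ) = 2.84.
Posterior ∝ θ^(−5) · θ^(−3) = θ^(−8) on θ ≥ max(1.8, 2.84) = 2.84.
This density is strictly decreasing in θ, so the posterior mode lies at the lower boundary of the support.

θ̂_MAP = 2.84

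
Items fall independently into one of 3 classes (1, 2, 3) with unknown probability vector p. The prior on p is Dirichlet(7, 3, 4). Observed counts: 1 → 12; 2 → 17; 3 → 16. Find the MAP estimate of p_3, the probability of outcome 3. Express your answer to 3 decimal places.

The posterior is Dirichlet(αᵢ + nᵢ) = Dirichlet(19, 20, 20).
For a Dirichlet(a₁,…,a_K) with all aᵢ > 1, the mode has j-th component (aⱼ − 1)/(Σaᵢ − K).
Here Σaᵢ = 59 and K = 3, so p_3 = (20 − 1)/(59 − 3) = 19/56 ≈ 0.339.

MAP estimate: 0.339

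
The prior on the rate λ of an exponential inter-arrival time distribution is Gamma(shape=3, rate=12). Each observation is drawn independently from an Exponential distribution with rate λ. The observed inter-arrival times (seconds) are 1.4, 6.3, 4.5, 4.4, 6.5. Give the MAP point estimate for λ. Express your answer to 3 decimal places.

λ̂_MAP = 0.199

The Exponential(rate=λ) likelihood is ∝ λ^n e^(−λΣtᵢ). Here n = 5 and Σtᵢ = 1.4 + 6.3 + 4.5 + 4.4 + 6.5 = 23.1.
Posterior ∝ λ^2e^(−12λ) · λ^5e^(−23.1λ) = λ^7e^(−35.1λ), i.e. Gamma(8, 35.1).
Mode = (a−1)/b = 7/35.1 ≈ 0.199.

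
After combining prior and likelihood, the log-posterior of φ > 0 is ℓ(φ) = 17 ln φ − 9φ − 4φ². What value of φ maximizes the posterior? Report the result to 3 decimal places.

ℓ'(φ) = 17/φ − 9 − 8φ. Setting this to zero and multiplying by φ: 8φ² + 9φ − 17 = 0.
φ = (−9 + √(9² + 4·8·17)) / (2·8) = (−9 + √625) / 16 = (−9 + 25)/16 = 1.
ℓ''(φ) = −17/φ² − 8 < 0, confirming a maximum.

φ̂_MAP = 1.000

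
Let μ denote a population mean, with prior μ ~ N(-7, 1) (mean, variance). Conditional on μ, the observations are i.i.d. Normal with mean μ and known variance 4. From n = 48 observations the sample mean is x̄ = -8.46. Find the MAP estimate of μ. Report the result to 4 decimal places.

μ̂_MAP = -8.3477

n = 48, x̄ = -8.46.
For a Normal prior and Normal likelihood with known variance, the posterior is Normal; its mode equals its mean, the precision-weighted average.
Prior precision 1/σ₀² = 1/1 = 1; data precision n/σ² = 48/4 = 12.
μ̂ = (1·(-7) + 12·(-8.46)) / (1 + 12) = (-108.52)/13 = -2713/325 ≈ -8.3477.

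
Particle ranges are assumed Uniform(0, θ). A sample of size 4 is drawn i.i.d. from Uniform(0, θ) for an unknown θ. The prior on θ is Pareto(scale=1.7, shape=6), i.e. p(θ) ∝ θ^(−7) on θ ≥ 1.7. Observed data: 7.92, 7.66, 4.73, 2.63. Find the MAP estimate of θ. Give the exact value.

θ̂_MAP = 7.92

The Uniform(0, θ) likelihood is θ^(−n) for θ ≥ max(xᵢ), zero otherwise. Here max(xᵢ) = 7.92.
Posterior ∝ θ^(−7) · θ^(−4) = θ^(−11) on θ ≥ max(1.7, 7.92) = 7.92.
This density is strictly decreasing in θ, so the posterior mode lies at the lower boundary of the support.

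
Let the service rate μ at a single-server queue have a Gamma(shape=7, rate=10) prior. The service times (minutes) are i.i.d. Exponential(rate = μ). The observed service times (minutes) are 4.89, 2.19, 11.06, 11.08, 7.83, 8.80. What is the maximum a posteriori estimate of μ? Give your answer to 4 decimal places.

μ̂_MAP = 0.2149

The Exponential(rate=μ) likelihood is ∝ μ^n e^(−μΣtᵢ). Here n = 6 and Σtᵢ = 4.89 + 2.19 + 11.06 + 11.08 + 7.83 + 8.80 = 45.85.
Posterior ∝ μ^6e^(−10μ) · μ^6e^(−45.85μ) = μ^12e^(−55.85μ), i.e. Gamma(13, 55.85).
Mode = (a−1)/b = 12/55.85 ≈ 0.2149.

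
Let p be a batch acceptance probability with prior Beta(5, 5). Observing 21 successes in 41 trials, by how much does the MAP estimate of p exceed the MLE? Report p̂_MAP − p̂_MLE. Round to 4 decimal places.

MAP − MLE = -0.0020

Posterior is Beta(26, 25); MAP = (26−1)/(51−2) = 25/49 ≈ 0.51020.
MLE ignores the prior: p̂_MLE = k/n = 21/41 ≈ 0.51220.
Difference = 25/49 − 21/41 = -4/2009 ≈ -0.0020.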